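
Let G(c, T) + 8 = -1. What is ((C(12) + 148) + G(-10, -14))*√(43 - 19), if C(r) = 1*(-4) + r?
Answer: 294*√6 ≈ 720.15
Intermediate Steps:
G(c, T) = -9 (G(c, T) = -8 - 1 = -9)
C(r) = -4 + r
((C(12) + 148) + G(-10, -14))*√(43 - 19) = (((-4 + 12) + 148) - 9)*√(43 - 19) = ((8 + 148) - 9)*√24 = (156 - 9)*(2*√6) = 147*(2*√6) = 294*√6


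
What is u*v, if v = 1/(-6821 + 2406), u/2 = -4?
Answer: 8/4415 ≈ 0.0018120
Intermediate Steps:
u = -8 (u = 2*(-4) = -8)
v = -1/4415 (v = 1/(-4415) = -1/4415 ≈ -0.00022650)
u*v = -8*(-1/4415) = 8/4415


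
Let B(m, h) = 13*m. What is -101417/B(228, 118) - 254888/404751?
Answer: -13934706733/399893988 ≈ -34.846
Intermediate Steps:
-101417/B(228, 118) - 254888/404751 = -101417/(13*228) - 254888/404751 = -101417/2964 - 254888*1/404751 = -101417*1/2964 - 254888/404751 = -101417/2964 - 254888/404751 = -13934706733/399893988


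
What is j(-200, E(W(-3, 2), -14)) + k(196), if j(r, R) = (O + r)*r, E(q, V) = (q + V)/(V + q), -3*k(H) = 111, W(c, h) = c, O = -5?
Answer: 40963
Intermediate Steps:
k(H) = -37 (k(H) = -⅓*111 = -37)
E(q, V) = 1 (E(q, V) = (V + q)/(V + q) = 1)
j(r, R) = r*(-5 + r) (j(r, R) = (-5 + r)*r = r*(-5 + r))
j(-200, E(W(-3, 2), -14)) + k(196) = -200*(-5 - 200) - 37 = -200*(-205) - 37 = 41000 - 37 = 40963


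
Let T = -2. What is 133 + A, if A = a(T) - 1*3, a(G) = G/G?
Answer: 131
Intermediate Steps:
a(G) = 1
A = -2 (A = 1 - 1*3 = 1 - 3 = -2)
133 + A = 133 - 2 = 131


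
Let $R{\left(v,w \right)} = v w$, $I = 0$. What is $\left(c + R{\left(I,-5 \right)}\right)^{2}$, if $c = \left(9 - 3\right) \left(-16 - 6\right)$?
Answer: $17424$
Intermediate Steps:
$c = -132$ ($c = 6 \left(-22\right) = -132$)
$\left(c + R{\left(I,-5 \right)}\right)^{2} = \left(-132 + 0 \left(-5\right)\right)^{2} = \left(-132 + 0\right)^{2} = \left(-132\right)^{2} = 17424$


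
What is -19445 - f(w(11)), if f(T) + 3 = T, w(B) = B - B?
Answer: -19442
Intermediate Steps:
w(B) = 0
f(T) = -3 + T
-19445 - f(w(11)) = -19445 - (-3 + 0) = -19445 - 1*(-3) = -19445 + 3 = -19442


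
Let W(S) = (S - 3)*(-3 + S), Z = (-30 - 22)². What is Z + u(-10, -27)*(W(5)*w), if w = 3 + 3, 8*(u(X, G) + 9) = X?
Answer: 2458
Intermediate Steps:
u(X, G) = -9 + X/8
Z = 2704 (Z = (-52)² = 2704)
W(S) = (-3 + S)² (W(S) = (-3 + S)*(-3 + S) = (-3 + S)²)
w = 6
Z + u(-10, -27)*(W(5)*w) = 2704 + (-9 + (⅛)*(-10))*((-3 + 5)²*6) = 2704 + (-9 - 5/4)*(2²*6) = 2704 - 41*6 = 2704 - 41/4*24 = 2704 - 246 = 2458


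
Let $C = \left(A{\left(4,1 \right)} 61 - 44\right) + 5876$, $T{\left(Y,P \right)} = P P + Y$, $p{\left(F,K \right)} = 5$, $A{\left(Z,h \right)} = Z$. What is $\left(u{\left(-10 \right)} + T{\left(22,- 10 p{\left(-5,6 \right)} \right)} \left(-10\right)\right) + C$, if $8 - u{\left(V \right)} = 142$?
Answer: $-19278$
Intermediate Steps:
$T{\left(Y,P \right)} = Y + P^{2}$ ($T{\left(Y,P \right)} = P^{2} + Y = Y + P^{2}$)
$u{\left(V \right)} = -134$ ($u{\left(V \right)} = 8 - 142 = -134$)
$C = 6076$ ($C = \left(4 \cdot 61 - 44\right) + 5876 = \left(244 - 44\right) + 5876 = 200 + 5876 = 6076$)
$\left(u{\left(-10 \right)} + T{\left(22,- 10 p{\left(-5,6 \right)} \right)} \left(-10\right)\right) + C = \left(-134 + \left(22 + \left(\left(-10\right) 5\right)^{2}\right) \left(-10\right)\right) + 6076 = \left(-134 + \left(22 + \left(-50\right)^{2}\right) \left(-10\right)\right) + 6076 = \left(-134 + \left(22 + 2500\right) \left(-10\right)\right) + 6076 = \left(-134 + 2522 \left(-10\right)\right) + 6076 = \left(-134 - 25220\right) + 6076 = -25354 + 6076 = -19278$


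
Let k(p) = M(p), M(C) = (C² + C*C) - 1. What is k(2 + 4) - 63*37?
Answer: -2260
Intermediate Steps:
M(C) = -1 + 2*C² (M(C) = (C² + C²) - 1 = 2*C² - 1 = -1 + 2*C²)
k(p) = -1 + 2*p²
k(2 + 4) - 63*37 = (-1 + 2*(2 + 4)²) - 63*37 = (-1 + 2*6²) - 2331 = (-1 + 2*36) - 2331 = (-1 + 72) - 2331 = 71 - 2331 = -2260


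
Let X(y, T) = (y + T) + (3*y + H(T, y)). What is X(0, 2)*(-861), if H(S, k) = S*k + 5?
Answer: -6027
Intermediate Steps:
H(S, k) = 5 + S*k
X(y, T) = 5 + T + 4*y + T*y (X(y, T) = (y + T) + (3*y + (5 + T*y)) = (T + y) + (5 + 3*y + T*y) = 5 + T + 4*y + T*y)
X(0, 2)*(-861) = (5 + 2 + 4*0 + 2*0)*(-861) = (5 + 2 + 0 + 0)*(-861) = 7*(-861) = -6027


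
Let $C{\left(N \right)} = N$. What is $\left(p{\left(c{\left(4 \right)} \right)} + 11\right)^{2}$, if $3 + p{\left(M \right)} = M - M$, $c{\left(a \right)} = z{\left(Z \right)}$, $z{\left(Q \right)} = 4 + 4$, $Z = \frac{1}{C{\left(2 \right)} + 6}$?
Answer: $64$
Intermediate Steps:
$Z = \frac{1}{8}$ ($Z = \frac{1}{2 + 6} = \frac{1}{8} \approx 0.125$)
$z{\left(Q \right)} = 8$
$c{\left(a \right)} = 8$
$p{\left(M \right)} = -3$ ($p{\left(M \right)} = -3 + \left(M - M\right) = -3 + 0 = -3$)
$\left(p{\left(c{\left(4 \right)} \right)} + 11\right)^{2} = \left(-3 + 11\right)^{2} = 8^{2} = 64$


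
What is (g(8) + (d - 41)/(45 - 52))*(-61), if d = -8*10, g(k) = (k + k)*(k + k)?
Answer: -116693/7 ≈ -16670.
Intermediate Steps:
g(k) = 4*k² (g(k) = (2*k)*(2*k) = 4*k²)
d = -80
(g(8) + (d - 41)/(45 - 52))*(-61) = (4*8² + (-80 - 41)/(45 - 52))*(-61) = (4*64 - 121/(-7))*(-61) = (256 - 121*(-⅐))*(-61) = (256 + 121/7)*(-61) = (1913/7)*(-61) = -116693/7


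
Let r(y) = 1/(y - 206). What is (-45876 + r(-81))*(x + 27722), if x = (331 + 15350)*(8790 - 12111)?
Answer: 685297037101027/287 ≈ 2.3878e+12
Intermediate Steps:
r(y) = 1/(-206 + y)
x = -52076601 (x = 15681*(-3321) = -52076601)
(-45876 + r(-81))*(x + 27722) = (-45876 + 1/(-206 - 81))*(-52076601 + 27722) = (-45876 + 1/(-287))*(-52048879) = (-45876 - 1/287)*(-52048879) = -13166413/287*(-52048879) = 685297037101027/287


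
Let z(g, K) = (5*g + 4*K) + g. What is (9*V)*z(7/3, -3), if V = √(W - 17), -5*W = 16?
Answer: 18*I*√505/5 ≈ 80.9*I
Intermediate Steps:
W = -16/5 (W = -⅕*16 = -16/5 ≈ -3.2000)
z(g, K) = 4*K + 6*g (z(g, K) = (4*K + 5*g) + g = 4*K + 6*g)
V = I*√505/5 (V = √(-16/5 - 17) = √(-101/5) = I*√505/5 ≈ 4.4944*I)
(9*V)*z(7/3, -3) = (9*(I*√505/5))*(4*(-3) + 6*(7/3)) = (9*I*√505/5)*(-12 + 6*(7*(⅓))) = (9*I*√505/5)*(-12 + 6*(7/3)) = (9*I*√505/5)*(-12 + 14) = (9*I*√505/5)*2 = 18*I*√505/5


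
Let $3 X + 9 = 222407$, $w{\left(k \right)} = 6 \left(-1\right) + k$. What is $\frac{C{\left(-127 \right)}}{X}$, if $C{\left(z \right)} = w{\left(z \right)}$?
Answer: $- \frac{399}{222398} \approx -0.0017941$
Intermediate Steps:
$w{\left(k \right)} = -6 + k$
$C{\left(z \right)} = -6 + z$
$X = \frac{222398}{3}$ ($X = -3 + \frac{1}{3} \cdot 222407 = -3 + \frac{222407}{3} = \frac{222398}{3} \approx 74133.0$)
$\frac{C{\left(-127 \right)}}{X} = \frac{-6 - 127}{\frac{222398}{3}} = \left(-133\right) \frac{3}{222398} = - \frac{399}{222398}$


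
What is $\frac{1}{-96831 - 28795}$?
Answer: $- \frac{1}{125626} \approx -7.9601 \cdot 10^{-6}$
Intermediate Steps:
$\frac{1}{-96831 - 28795} = \frac{1}{-125626} = - \frac{1}{125626}$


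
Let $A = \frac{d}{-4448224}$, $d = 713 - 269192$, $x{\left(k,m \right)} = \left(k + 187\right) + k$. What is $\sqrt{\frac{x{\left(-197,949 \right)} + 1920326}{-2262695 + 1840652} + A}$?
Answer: $\frac{i \sqrt{988867469606544590965518}}{469335450408} \approx 2.1188 i$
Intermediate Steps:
$x{\left(k,m \right)} = 187 + 2 k$ ($x{\left(k,m \right)} = \left(187 + k\right) + k = 187 + 2 k$)
$d = -268479$ ($d = 713 - 269192 = -268479$)
$A = \frac{268479}{4448224}$ ($A = - \frac{268479}{-4448224} = \left(-268479\right) \left(- \frac{1}{4448224}\right) = \frac{268479}{4448224} \approx 0.060356$)
$\sqrt{\frac{x{\left(-197,949 \right)} + 1920326}{-2262695 + 1840652} + A} = \sqrt{\frac{\left(187 + 2 \left(-197\right)\right) + 1920326}{-2262695 + 1840652} + \frac{268479}{4448224}} = \sqrt{\frac{\left(187 - 394\right) + 1920326}{-422043} + \frac{268479}{4448224}} = \sqrt{\left(-207 + 1920326\right) \left(- \frac{1}{422043}\right) + \frac{268479}{4448224}} = \sqrt{1920119 \left(- \frac{1}{422043}\right) + \frac{268479}{4448224}} = \sqrt{- \frac{1920119}{422043} + \frac{268479}{4448224}} = \sqrt{- \frac{8427809736059}{1877341801632}} = \frac{i \sqrt{988867469606544590965518}}{469335450408}$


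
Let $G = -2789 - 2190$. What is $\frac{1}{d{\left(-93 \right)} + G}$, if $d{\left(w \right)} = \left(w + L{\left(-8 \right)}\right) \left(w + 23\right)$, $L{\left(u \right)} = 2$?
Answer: $\frac{1}{1391} \approx 0.00071891$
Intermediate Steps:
$d{\left(w \right)} = \left(2 + w\right) \left(23 + w\right)$ ($d{\left(w \right)} = \left(w + 2\right) \left(w + 23\right) = \left(2 + w\right) \left(23 + w\right)$)
$G = -4979$ ($G = -2789 - 2190 = -4979$)
$\frac{1}{d{\left(-93 \right)} + G} = \frac{1}{\left(46 + \left(-93\right)^{2} + 25 \left(-93\right)\right) - 4979} = \frac{1}{\left(46 + 8649 - 2325\right) - 4979} = \frac{1}{6370 - 4979} = \frac{1}{1391}$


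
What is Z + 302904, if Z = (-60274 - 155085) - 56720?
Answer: 30825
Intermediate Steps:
Z = -272079 (Z = -215359 - 56720 = -272079)
Z + 302904 = -272079 + 302904 = 30825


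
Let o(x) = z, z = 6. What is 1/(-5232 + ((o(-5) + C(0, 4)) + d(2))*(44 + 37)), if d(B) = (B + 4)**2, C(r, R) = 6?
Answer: -1/1344 ≈ -0.00074405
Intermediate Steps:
o(x) = 6
d(B) = (4 + B)**2
1/(-5232 + ((o(-5) + C(0, 4)) + d(2))*(44 + 37)) = 1/(-5232 + ((6 + 6) + (4 + 2)**2)*(44 + 37)) = 1/(-5232 + (12 + 6**2)*81) = 1/(-5232 + (12 + 36)*81) = 1/(-5232 + 48*81) = 1/(-5232 + 3888) = 1/(-1344) = -1/1344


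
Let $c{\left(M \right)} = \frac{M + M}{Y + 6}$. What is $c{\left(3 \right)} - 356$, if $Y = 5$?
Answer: $- \frac{3910}{11} \approx -355.45$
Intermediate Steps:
$c{\left(M \right)} = \frac{2 M}{11}$ ($c{\left(M \right)} = \frac{M + M}{5 + 6} = \frac{2 M}{11}$)
$c{\left(3 \right)} - 356 = \frac{2}{11} \cdot 3 - 356 = \frac{6}{11} - 356 = - \frac{3910}{11}$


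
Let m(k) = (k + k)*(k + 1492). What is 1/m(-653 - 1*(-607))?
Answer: -1/133032 ≈ -7.5170e-6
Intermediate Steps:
m(k) = 2*k*(1492 + k) (m(k) = (2*k)*(1492 + k) = 2*k*(1492 + k))
1/m(-653 - 1*(-607)) = 1/(2*(-653 - 1*(-607))*(1492 + (-653 - 1*(-607)))) = 1/(2*(-653 + 607)*(1492 + (-653 + 607))) = 1/(2*(-46)*(1492 - 46)) = 1/(2*(-46)*1446) = 1/(-133032) = -1/133032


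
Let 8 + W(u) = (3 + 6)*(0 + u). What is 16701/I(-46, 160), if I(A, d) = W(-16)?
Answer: -879/8 ≈ -109.88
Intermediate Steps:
W(u) = -8 + 9*u (W(u) = -8 + (3 + 6)*(0 + u) = -8 + 9*u)
I(A, d) = -152 (I(A, d) = -8 + 9*(-16) = -8 - 144 = -152)
16701/I(-46, 160) = 16701/(-152) = 16701*(-1/152) = -879/8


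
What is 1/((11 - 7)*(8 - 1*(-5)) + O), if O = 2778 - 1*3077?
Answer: -1/247 ≈ -0.0040486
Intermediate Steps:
O = -299 (O = 2778 - 3077 = -299)
1/((11 - 7)*(8 - 1*(-5)) + O) = 1/((11 - 7)*(8 - 1*(-5)) - 299) = 1/(4*(8 + 5) - 299) = 1/(4*13 - 299) = 1/(52 - 299) = 1/(-247) = -1/247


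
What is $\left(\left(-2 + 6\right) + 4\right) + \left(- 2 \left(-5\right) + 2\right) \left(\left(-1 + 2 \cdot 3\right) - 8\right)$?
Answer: $-28$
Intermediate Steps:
$\left(\left(-2 + 6\right) + 4\right) + \left(- 2 \left(-5\right) + 2\right) \left(\left(-1 + 2 \cdot 3\right) - 8\right) = \left(4 + 4\right) + \left(\left(-1\right) \left(-10\right) + 2\right) \left(\left(-1 + 6\right) - 8\right) = 8 + \left(10 + 2\right) \left(5 - 8\right) = 8 + 12 \left(-3\right) = 8 - 36 = -28$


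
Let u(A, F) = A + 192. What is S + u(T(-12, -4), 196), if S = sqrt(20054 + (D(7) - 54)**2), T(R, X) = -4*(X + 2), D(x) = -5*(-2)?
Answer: 200 + sqrt(21990) ≈ 348.29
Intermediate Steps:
D(x) = 10
T(R, X) = -8 - 4*X (T(R, X) = -4*(2 + X) = -8 - 4*X)
u(A, F) = 192 + A
S = sqrt(21990) (S = sqrt(20054 + (10 - 54)**2) = sqrt(20054 + (-44)**2) = sqrt(20054 + 1936) = sqrt(21990) ≈ 148.29)
S + u(T(-12, -4), 196) = sqrt(21990) + (192 + (-8 - 4*(-4))) = sqrt(21990) + (192 + (-8 + 16)) = sqrt(21990) + (192 + 8) = sqrt(21990) + 200 = 200 + sqrt(21990)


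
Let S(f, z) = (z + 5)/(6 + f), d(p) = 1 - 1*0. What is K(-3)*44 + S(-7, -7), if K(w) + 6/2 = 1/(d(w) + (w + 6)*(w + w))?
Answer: -2254/17 ≈ -132.59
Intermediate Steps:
d(p) = 1 (d(p) = 1 + 0 = 1)
S(f, z) = (5 + z)/(6 + f)
K(w) = -3 + 1/(1 + 2*w*(6 + w)) (K(w) = -3 + 1/(1 + (w + 6)*(w + w)) = -3 + 1/(1 + (6 + w)*(2*w)) = -3 + 1/(1 + 2*w*(6 + w)))
K(-3)*44 + S(-7, -7) = (2*(-1 - 18*(-3) - 3*(-3)**2)/(1 + 2*(-3)**2 + 12*(-3)))*44 + (5 - 7)/(6 - 7) = (2*(-1 + 54 - 3*9)/(1 + 2*9 - 36))*44 - 2/(-1) = (2*(-1 + 54 - 27)/(1 + 18 - 36))*44 - 1*(-2) = (2*26/(-17))*44 + 2 = (2*(-1/17)*26)*44 + 2 = -52/17*44 + 2 = -2288/17 + 2 = -2254/17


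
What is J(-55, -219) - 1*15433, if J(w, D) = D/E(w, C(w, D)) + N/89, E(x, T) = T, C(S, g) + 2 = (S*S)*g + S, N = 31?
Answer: -303330552567/19655116 ≈ -15433.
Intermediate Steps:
C(S, g) = -2 + S + g*S² (C(S, g) = -2 + ((S*S)*g + S) = -2 + (S²*g + S) = -2 + (g*S² + S) = -2 + (S + g*S²) = -2 + S + g*S²)
J(w, D) = 31/89 + D/(-2 + w + D*w²) (J(w, D) = D/(-2 + w + D*w²) + 31/89 = 31/89 + D/(-2 + w + D*w²))
J(-55, -219) - 1*15433 = (31/89 - 219/(-2 - 55 - 219*(-55)²)) - 1*15433 = (31/89 - 219/(-2 - 55 - 219*3025)) - 15433 = (31/89 - 219/(-2 - 55 - 662475)) - 15433 = (31/89 - 219/(-662532)) - 15433 = (31/89 - 219*(-1/662532)) - 15433 = (31/89 + 73/220844) - 15433 = 6852661/19655116 - 15433 = -303330552567/19655116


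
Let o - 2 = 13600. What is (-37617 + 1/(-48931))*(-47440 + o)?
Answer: 62283489288664/48931 ≈ 1.2729e+9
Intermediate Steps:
o = 13602 (o = 2 + 13600 = 13602)
(-37617 + 1/(-48931))*(-47440 + o) = (-37617 + 1/(-48931))*(-47440 + 13602) = (-37617 - 1/48931)*(-33838) = -1840637428/48931*(-33838) = 62283489288664/48931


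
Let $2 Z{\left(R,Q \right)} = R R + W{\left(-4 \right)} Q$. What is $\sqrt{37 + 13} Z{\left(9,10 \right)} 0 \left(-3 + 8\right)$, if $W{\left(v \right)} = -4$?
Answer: $0$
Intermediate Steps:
$Z{\left(R,Q \right)} = \frac{R^{2}}{2} - 2 Q$ ($Z{\left(R,Q \right)} = \frac{R R - 4 Q}{2} = \frac{R^{2} - 4 Q}{2} = \frac{R^{2}}{2} - 2 Q$)
$\sqrt{37 + 13} Z{\left(9,10 \right)} 0 \left(-3 + 8\right) = \sqrt{37 + 13} \left(\frac{9^{2}}{2} - 20\right) 0 \left(-3 + 8\right) = \sqrt{50} \left(\frac{1}{2} \cdot 81 - 20\right) 0 \cdot 5 = 5 \sqrt{2} \left(\frac{81}{2} - 20\right) 0 = 5 \sqrt{2} \cdot \frac{41}{2} \cdot 0 = \frac{205 \sqrt{2}}{2} \cdot 0 = 0$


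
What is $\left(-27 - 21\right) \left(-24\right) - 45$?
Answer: $1107$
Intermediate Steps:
$\left(-27 - 21\right) \left(-24\right) - 45 = \left(-48\right) \left(-24\right) - 45 = 1152 - 45 = 1107$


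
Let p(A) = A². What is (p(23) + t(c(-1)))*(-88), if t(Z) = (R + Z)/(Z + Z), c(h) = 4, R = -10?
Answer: -46486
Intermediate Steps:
t(Z) = (-10 + Z)/(2*Z) (t(Z) = (-10 + Z)/(Z + Z) = (-10 + Z)/((2*Z)) = (-10 + Z)*(1/(2*Z)) = (-10 + Z)/(2*Z))
(p(23) + t(c(-1)))*(-88) = (23² + (½)*(-10 + 4)/4)*(-88) = (529 + (½)*(¼)*(-6))*(-88) = (529 - ¾)*(-88) = (2113/4)*(-88) = -46486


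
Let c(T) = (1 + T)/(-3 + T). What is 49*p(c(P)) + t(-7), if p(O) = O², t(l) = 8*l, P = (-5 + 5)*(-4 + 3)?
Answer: -455/9 ≈ -50.556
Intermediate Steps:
P = 0 (P = 0*(-1) = 0)
c(T) = (1 + T)/(-3 + T)
49*p(c(P)) + t(-7) = 49*((1 + 0)/(-3 + 0))² + 8*(-7) = 49*(1/(-3))² - 56 = 49*(-⅓*1)² - 56 = 49*(-⅓)² - 56 = 49*(⅑) - 56 = 49/9 - 56 = -455/9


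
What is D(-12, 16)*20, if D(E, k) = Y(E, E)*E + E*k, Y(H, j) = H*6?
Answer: 13440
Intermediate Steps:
Y(H, j) = 6*H
D(E, k) = 6*E² + E*k (D(E, k) = (6*E)*E + E*k = 6*E² + E*k)
D(-12, 16)*20 = -12*(16 + 6*(-12))*20 = -12*(16 - 72)*20 = -12*(-56)*20 = 672*20 = 13440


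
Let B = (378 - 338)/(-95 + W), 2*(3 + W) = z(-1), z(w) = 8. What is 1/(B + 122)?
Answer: 47/5714 ≈ 0.0082254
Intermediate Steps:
W = 1 (W = -3 + (1/2)*8 = -3 + 4 = 1)
B = -20/47 (B = (378 - 338)/(-95 + 1) = 40/(-94) = 40*(-1/94) = -20/47 ≈ -0.42553)
1/(B + 122) = 1/(-20/47 + 122) = 1/(5714/47) = 47/5714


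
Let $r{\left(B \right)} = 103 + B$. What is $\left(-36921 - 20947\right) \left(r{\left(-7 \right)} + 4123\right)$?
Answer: $-244145092$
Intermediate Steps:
$\left(-36921 - 20947\right) \left(r{\left(-7 \right)} + 4123\right) = \left(-36921 - 20947\right) \left(\left(103 - 7\right) + 4123\right) = - 57868 \left(96 + 4123\right) = \left(-57868\right) 4219 = -244145092$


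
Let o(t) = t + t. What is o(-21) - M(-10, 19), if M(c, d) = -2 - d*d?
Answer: 321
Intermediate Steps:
M(c, d) = -2 - d²
o(t) = 2*t
o(-21) - M(-10, 19) = 2*(-21) - (-2 - 1*19²) = -42 - (-2 - 1*361) = -42 - (-2 - 361) = -42 - 1*(-363) = -42 + 363 = 321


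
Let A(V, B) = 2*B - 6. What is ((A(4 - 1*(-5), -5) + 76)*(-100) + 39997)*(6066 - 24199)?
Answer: -616467601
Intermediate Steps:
A(V, B) = -6 + 2*B
((A(4 - 1*(-5), -5) + 76)*(-100) + 39997)*(6066 - 24199) = (((-6 + 2*(-5)) + 76)*(-100) + 39997)*(6066 - 24199) = (((-6 - 10) + 76)*(-100) + 39997)*(-18133) = ((-16 + 76)*(-100) + 39997)*(-18133) = (60*(-100) + 39997)*(-18133) = (-6000 + 39997)*(-18133) = 33997*(-18133) = -616467601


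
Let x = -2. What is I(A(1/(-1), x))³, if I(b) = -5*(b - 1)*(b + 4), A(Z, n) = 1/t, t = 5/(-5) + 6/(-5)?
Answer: 30371328000/1771561 ≈ 17144.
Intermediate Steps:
t = -11/5 (t = 5*(-⅕) + 6*(-⅕) = -1 - 6/5 = -11/5 ≈ -2.2000)
A(Z, n) = -5/11 (A(Z, n) = 1/(-11/5) = -5/11)
I(b) = -5*(-1 + b)*(4 + b)
I(A(1/(-1), x))³ = (20 - 15*(-5/11) - 5*(-5/11)²)³ = (20 + 75/11 - 5*25/121)³ = (20 + 75/11 - 125/121)³ = (3120/121)³ = 30371328000/1771561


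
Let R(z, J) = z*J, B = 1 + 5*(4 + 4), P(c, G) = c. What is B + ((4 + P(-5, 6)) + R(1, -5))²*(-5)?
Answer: -139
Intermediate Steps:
B = 41 (B = 1 + 5*8 = 1 + 40 = 41)
R(z, J) = J*z
B + ((4 + P(-5, 6)) + R(1, -5))²*(-5) = 41 + ((4 - 5) - 5*1)²*(-5) = 41 + (-1 - 5)²*(-5) = 41 + (-6)²*(-5) = 41 + 36*(-5) = 41 - 180 = -139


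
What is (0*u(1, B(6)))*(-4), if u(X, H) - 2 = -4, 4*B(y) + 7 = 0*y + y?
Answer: 0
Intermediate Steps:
B(y) = -7/4 + y/4 (B(y) = -7/4 + (0*y + y)/4 = -7/4 + (0 + y)/4 = -7/4 + y/4)
u(X, H) = -2 (u(X, H) = 2 - 4 = -2)
(0*u(1, B(6)))*(-4) = (0*(-2))*(-4) = 0*(-4) = 0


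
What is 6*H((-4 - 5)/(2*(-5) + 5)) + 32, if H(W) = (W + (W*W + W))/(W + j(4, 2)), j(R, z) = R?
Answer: 5666/145 ≈ 39.076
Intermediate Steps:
H(W) = (W**2 + 2*W)/(4 + W) (H(W) = (W + (W*W + W))/(W + 4) = (W + (W**2 + W))/(4 + W) = (W + (W + W**2))/(4 + W) = (W**2 + 2*W)/(4 + W))
6*H((-4 - 5)/(2*(-5) + 5)) + 32 = 6*(((-4 - 5)/(2*(-5) + 5))*(2 + (-4 - 5)/(2*(-5) + 5))/(4 + (-4 - 5)/(2*(-5) + 5))) + 32 = 6*((-9/(-10 + 5))*(2 - 9/(-10 + 5))/(4 - 9/(-10 + 5))) + 32 = 6*((-9/(-5))*(2 - 9/(-5))/(4 - 9/(-5))) + 32 = 6*((-9*(-1/5))*(2 - 9*(-1/5))/(4 - 9*(-1/5))) + 32 = 6*(9*(2 + 9/5)/(5*(4 + 9/5))) + 32 = 6*((9/5)*(19/5)/(29/5)) + 32 = 6*((9/5)*(5/29)*(19/5)) + 32 = 6*(171/145) + 32 = 1026/145 + 32 = 5666/145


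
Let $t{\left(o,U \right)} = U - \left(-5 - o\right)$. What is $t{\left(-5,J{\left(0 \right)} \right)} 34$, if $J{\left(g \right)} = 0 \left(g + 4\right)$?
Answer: $0$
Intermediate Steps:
$J{\left(g \right)} = 0$ ($J{\left(g \right)} = 0 \left(4 + g\right) = 0$)
$t{\left(o,U \right)} = 5 + U + o$ ($t{\left(o,U \right)} = U + \left(5 + o\right) = 5 + U + o$)
$t{\left(-5,J{\left(0 \right)} \right)} 34 = \left(5 + 0 - 5\right) 34 = 0 \cdot 34 = 0$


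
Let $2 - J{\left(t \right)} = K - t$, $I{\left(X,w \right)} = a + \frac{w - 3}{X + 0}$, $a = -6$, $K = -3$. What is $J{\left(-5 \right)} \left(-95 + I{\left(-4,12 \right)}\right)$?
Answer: $0$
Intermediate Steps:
$I{\left(X,w \right)} = -6 + \frac{-3 + w}{X}$ ($I{\left(X,w \right)} = -6 + \frac{w - 3}{X + 0} = -6 + \frac{-3 + w}{X}$)
$J{\left(t \right)} = 5 + t$ ($J{\left(t \right)} = 2 - \left(-3 - t\right) = 2 + \left(3 + t\right) = 5 + t$)
$J{\left(-5 \right)} \left(-95 + I{\left(-4,12 \right)}\right) = \left(5 - 5\right) \left(-95 + \frac{-3 + 12 - -24}{-4}\right) = 0 \left(-95 - \frac{-3 + 12 + 24}{4}\right) = 0 \left(-95 - \frac{33}{4}\right) = 0 \left(- \frac{413}{4}\right) = 0$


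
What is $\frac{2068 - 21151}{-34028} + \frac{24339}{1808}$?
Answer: $\frac{215677389}{15380656} \approx 14.023$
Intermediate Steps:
$\frac{2068 - 21151}{-34028} + \frac{24339}{1808} = \left(2068 - 21151\right) \left(- \frac{1}{34028}\right) + 24339 \cdot \frac{1}{1808} = \left(-19083\right) \left(- \frac{1}{34028}\right) + \frac{24339}{1808} = \frac{19083}{34028} + \frac{24339}{1808} = \frac{215677389}{15380656}$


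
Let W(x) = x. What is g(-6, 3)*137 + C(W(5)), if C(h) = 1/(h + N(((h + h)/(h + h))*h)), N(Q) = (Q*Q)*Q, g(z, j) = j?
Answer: 53431/130 ≈ 411.01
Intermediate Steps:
N(Q) = Q**3 (N(Q) = Q**2*Q = Q**3)
C(h) = 1/(h + h**3) (C(h) = 1/(h + (((h + h)/(h + h))*h)**3) = 1/(h + (((2*h)/((2*h)))*h)**3) = 1/(h + (((2*h)*(1/(2*h)))*h)**3) = 1/(h + (1*h)**3) = 1/(h + h**3))
g(-6, 3)*137 + C(W(5)) = 3*137 + 1/(5 + 5**3) = 411 + 1/(5 + 125) = 411 + 1/130 = 53431/130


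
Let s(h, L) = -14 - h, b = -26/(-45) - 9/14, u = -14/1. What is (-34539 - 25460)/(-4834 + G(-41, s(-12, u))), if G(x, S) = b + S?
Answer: 37799370/3046721 ≈ 12.407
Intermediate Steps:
u = -14 (u = -14*1 = -14)
b = -41/630 (b = -26*(-1/45) - 9*1/14 = 26/45 - 9/14 = -41/630 ≈ -0.065079)
G(x, S) = -41/630 + S
(-34539 - 25460)/(-4834 + G(-41, s(-12, u))) = (-34539 - 25460)/(-4834 + (-41/630 + (-14 - 1*(-12)))) = -59999/(-4834 + (-41/630 + (-14 + 12))) = -59999/(-4834 + (-41/630 - 2)) = -59999/(-4834 - 1301/630) = -59999/(-3046721/630) = -59999*(-630/3046721) = 37799370/3046721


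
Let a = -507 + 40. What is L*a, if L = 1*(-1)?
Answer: 467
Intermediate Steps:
L = -1
a = -467
L*a = -1*(-467) = 467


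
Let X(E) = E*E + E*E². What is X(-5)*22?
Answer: -2200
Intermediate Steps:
X(E) = E² + E³
X(-5)*22 = ((-5)²*(1 - 5))*22 = (25*(-4))*22 = -100*22 = -2200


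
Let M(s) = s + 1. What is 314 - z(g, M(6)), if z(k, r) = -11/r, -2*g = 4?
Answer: 2209/7 ≈ 315.57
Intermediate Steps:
g = -2 (g = -½*4 = -2)
M(s) = 1 + s
314 - z(g, M(6)) = 314 - (-11)/(1 + 6) = 314 - (-11)/7 = 314 - 1*(-11/7) = 314 + 11/7 = 2209/7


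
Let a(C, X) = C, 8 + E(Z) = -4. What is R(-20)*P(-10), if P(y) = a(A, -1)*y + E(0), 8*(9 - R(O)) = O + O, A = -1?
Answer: -28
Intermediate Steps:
E(Z) = -12 (E(Z) = -8 - 4 = -12)
R(O) = 9 - O/4 (R(O) = 9 - (O + O)/8 = 9 - O/4)
P(y) = -12 - y (P(y) = -y - 12 = -12 - y)
R(-20)*P(-10) = (9 - ¼*(-20))*(-12 - 1*(-10)) = (9 + 5)*(-12 + 10) = 14*(-2) = -28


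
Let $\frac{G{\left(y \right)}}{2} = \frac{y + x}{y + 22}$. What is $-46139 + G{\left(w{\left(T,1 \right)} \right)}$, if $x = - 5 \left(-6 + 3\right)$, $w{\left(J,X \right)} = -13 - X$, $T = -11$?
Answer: $- \frac{184555}{4} \approx -46139.0$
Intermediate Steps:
$x = 15$ ($x = \left(-5\right) \left(-3\right) = 15$)
$G{\left(y \right)} = \frac{2 \left(15 + y\right)}{22 + y}$ ($G{\left(y \right)} = 2 \frac{y + 15}{y + 22} = 2 \frac{15 + y}{22 + y} = \frac{2 \left(15 + y\right)}{22 + y}$)
$-46139 + G{\left(w{\left(T,1 \right)} \right)} = -46139 + \frac{2 \left(15 - 14\right)}{22 - 14} = -46139 + 2 \cdot \frac{1}{8} \cdot 1 = -46139 + \frac{1}{4} = - \frac{184555}{4}$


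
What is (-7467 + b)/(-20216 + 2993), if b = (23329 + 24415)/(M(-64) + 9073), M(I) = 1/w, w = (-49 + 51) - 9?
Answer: 236947481/546916365 ≈ 0.43324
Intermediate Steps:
w = -7 (w = 2 - 9 = -7)
M(I) = -1/7 (M(I) = 1/(-7) = -1/7)
b = 167104/31755 (b = (23329 + 24415)/(-1/7 + 9073) = 47744/(63510/7) = 47744*(7/63510) = 167104/31755 ≈ 5.2623)
(-7467 + b)/(-20216 + 2993) = (-7467 + 167104/31755)/(-20216 + 2993) = -236947481/31755/(-17223) = -236947481/31755*(-1/17223) = 236947481/546916365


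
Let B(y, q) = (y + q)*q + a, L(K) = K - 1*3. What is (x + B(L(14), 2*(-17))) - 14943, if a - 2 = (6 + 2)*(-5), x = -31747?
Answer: -45946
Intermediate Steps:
L(K) = -3 + K (L(K) = K - 3 = -3 + K)
a = -38 (a = 2 + (6 + 2)*(-5) = 2 + 8*(-5) = 2 - 40 = -38)
B(y, q) = -38 + q*(q + y) (B(y, q) = (y + q)*q - 38 = (q + y)*q - 38 = q*(q + y) - 38 = -38 + q*(q + y))
(x + B(L(14), 2*(-17))) - 14943 = (-31747 + (-38 + (2*(-17))**2 + (2*(-17))*(-3 + 14))) - 14943 = (-31747 + (-38 + (-34)**2 - 34*11)) - 14943 = (-31747 + (-38 + 1156 - 374)) - 14943 = (-31747 + 744) - 14943 = -31003 - 14943 = -45946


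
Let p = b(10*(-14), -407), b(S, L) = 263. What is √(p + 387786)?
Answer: √388049 ≈ 622.94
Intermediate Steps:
p = 263
√(p + 387786) = √(263 + 387786) = √388049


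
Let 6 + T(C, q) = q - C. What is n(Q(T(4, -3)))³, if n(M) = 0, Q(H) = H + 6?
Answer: 0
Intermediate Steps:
T(C, q) = -6 + q - C (T(C, q) = -6 + (q - C) = -6 + q - C)
Q(H) = 6 + H
n(Q(T(4, -3)))³ = 0³ = 0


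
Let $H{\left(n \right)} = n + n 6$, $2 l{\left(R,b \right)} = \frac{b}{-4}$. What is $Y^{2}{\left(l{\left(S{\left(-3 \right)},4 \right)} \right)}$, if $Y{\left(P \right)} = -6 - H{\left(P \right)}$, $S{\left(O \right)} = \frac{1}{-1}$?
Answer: $\frac{25}{4} \approx 6.25$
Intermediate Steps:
$S{\left(O \right)} = -1$
$l{\left(R,b \right)} = - \frac{b}{8}$ ($l{\left(R,b \right)} = \frac{b \frac{1}{-4}}{2} = \frac{b \left(- \frac{1}{4}\right)}{2} = \frac{\left(- \frac{1}{4}\right) b}{2} = - \frac{b}{8}$)
$H{\left(n \right)} = 7 n$ ($H{\left(n \right)} = n + 6 n = 7 n$)
$Y{\left(P \right)} = -6 - 7 P$
$Y^{2}{\left(l{\left(S{\left(-3 \right)},4 \right)} \right)} = \left(-6 - 7 \left(\left(- \frac{1}{8}\right) 4\right)\right)^{2} = \left(-6 - - \frac{7}{2}\right)^{2} = \left(-6 + \frac{7}{2}\right)^{2} = \left(- \frac{5}{2}\right)^{2} = \frac{25}{4}$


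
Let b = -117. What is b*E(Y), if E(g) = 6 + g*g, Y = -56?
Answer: -367614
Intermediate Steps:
E(g) = 6 + g²
b*E(Y) = -117*(6 + (-56)²) = -117*(6 + 3136) = -117*3142 = -367614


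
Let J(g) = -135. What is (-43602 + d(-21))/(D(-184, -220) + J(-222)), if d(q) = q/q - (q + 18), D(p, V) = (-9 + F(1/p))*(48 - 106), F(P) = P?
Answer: -4011016/35633 ≈ -112.56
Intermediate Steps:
D(p, V) = 522 - 58/p (D(p, V) = (-9 + 1/p)*(48 - 106) = (-9 + 1/p)*(-58) = 522 - 58/p)
d(q) = -17 - q (d(q) = 1 - (18 + q) = 1 + (-18 - q) = -17 - q)
(-43602 + d(-21))/(D(-184, -220) + J(-222)) = (-43602 + (-17 - 1*(-21)))/((522 - 58/(-184)) - 135) = (-43602 + (-17 + 21))/((522 - 58*(-1/184)) - 135) = (-43602 + 4)/((522 + 29/92) - 135) = -43598/(48053/92 - 135) = -43598/35633/92 = -43598*92/35633 = -4011016/35633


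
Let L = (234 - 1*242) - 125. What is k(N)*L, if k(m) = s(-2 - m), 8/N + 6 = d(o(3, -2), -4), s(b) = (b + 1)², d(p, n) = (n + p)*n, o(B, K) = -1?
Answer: -2299/7 ≈ -328.43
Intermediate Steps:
d(p, n) = n*(n + p)
s(b) = (1 + b)²
N = 4/7 (N = 8/(-6 - 4*(-4 - 1)) = 8/(-6 - 4*(-5)) = 8/(-6 + 20) = 8/14 = 8*(1/14) = 4/7 ≈ 0.57143)
L = -133 (L = (234 - 242) - 125 = -8 - 125 = -133)
k(m) = (-1 - m)² (k(m) = (1 + (-2 - m))² = (-1 - m)²)
k(N)*L = (1 + 4/7)²*(-133) = (11/7)²*(-133) = (121/49)*(-133) = -2299/7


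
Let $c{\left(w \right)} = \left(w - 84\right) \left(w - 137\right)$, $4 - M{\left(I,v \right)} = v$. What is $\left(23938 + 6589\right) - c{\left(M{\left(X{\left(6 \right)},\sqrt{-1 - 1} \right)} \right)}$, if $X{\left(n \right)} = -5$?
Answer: $19889 - 213 i \sqrt{2} \approx 19889.0 - 301.23 i$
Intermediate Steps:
$M{\left(I,v \right)} = 4 - v$
$c{\left(w \right)} = \left(-137 + w\right) \left(-84 + w\right)$ ($c{\left(w \right)} = \left(-84 + w\right) \left(-137 + w\right) = \left(-137 + w\right) \left(-84 + w\right)$)
$\left(23938 + 6589\right) - c{\left(M{\left(X{\left(6 \right)},\sqrt{-1 - 1} \right)} \right)} = \left(23938 + 6589\right) - \left(11508 + \left(4 - \sqrt{-1 - 1}\right)^{2} - 221 \left(4 - \sqrt{-1 - 1}\right)\right) = 30527 - \left(11508 + \left(4 - \sqrt{-2}\right)^{2} - 221 \left(4 - \sqrt{-2}\right)\right) = 30527 - \left(11508 + \left(4 - i \sqrt{2}\right)^{2} - 221 \left(4 - i \sqrt{2}\right)\right) = 30527 - \left(11508 + \left(4 - i \sqrt{2}\right)^{2} - \left(884 - 221 i \sqrt{2}\right)\right) = 30527 - \left(10624 + \left(4 - i \sqrt{2}\right)^{2} + 221 i \sqrt{2}\right) = 19903 - \left(4 - i \sqrt{2}\right)^{2} - 221 i \sqrt{2}$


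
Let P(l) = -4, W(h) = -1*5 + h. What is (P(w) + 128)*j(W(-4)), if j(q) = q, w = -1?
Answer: -1116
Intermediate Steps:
W(h) = -5 + h
(P(w) + 128)*j(W(-4)) = (-4 + 128)*(-5 - 4) = 124*(-9) = -1116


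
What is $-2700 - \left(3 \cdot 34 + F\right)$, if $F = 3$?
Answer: $-2805$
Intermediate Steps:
$-2700 - \left(3 \cdot 34 + F\right) = -2700 - \left(3 \cdot 34 + 3\right) = -2700 - \left(102 + 3\right) = -2700 - 105 = -2805$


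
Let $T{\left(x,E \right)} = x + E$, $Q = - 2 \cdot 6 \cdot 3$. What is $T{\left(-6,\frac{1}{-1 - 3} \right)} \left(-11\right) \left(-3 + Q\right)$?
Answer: $- \frac{10725}{4} \approx -2681.3$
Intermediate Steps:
$Q = -36$ ($Q = \left(-2\right) 18 = -36$)
$T{\left(x,E \right)} = E + x$
$T{\left(-6,\frac{1}{-1 - 3} \right)} \left(-11\right) \left(-3 + Q\right) = \left(\frac{1}{-1 - 3} - 6\right) \left(-11\right) \left(-3 - 36\right) = \left(\frac{1}{-4} - 6\right) \left(-11\right) \left(-39\right) = \left(- \frac{1}{4} - 6\right) \left(-11\right) \left(-39\right) = \left(- \frac{25}{4}\right) \left(-11\right) \left(-39\right) = \frac{275}{4} \left(-39\right) = - \frac{10725}{4}$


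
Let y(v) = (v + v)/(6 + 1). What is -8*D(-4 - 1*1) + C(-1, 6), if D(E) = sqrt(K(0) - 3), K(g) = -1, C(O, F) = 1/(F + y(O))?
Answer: 7/40 - 16*I ≈ 0.175 - 16.0*I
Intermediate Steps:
y(v) = 2*v/7 (y(v) = (2*v)/7 = (2*v)*(1/7) = 2*v/7)
C(O, F) = 1/(F + 2*O/7)
D(E) = 2*I (D(E) = sqrt(-1 - 3) = sqrt(-4) = 2*I)
-8*D(-4 - 1*1) + C(-1, 6) = -16*I + 7/(2*(-1) + 7*6) = -16*I + 7/(-2 + 42) = -16*I + 7/40 = 7/40 - 16*I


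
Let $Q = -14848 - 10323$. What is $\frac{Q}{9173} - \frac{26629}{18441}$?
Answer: $- \frac{708446228}{169159293} \approx -4.188$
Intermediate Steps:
$Q = -25171$ ($Q = -14848 - 10323 = -25171$)
$\frac{Q}{9173} - \frac{26629}{18441} = - \frac{25171}{9173} - \frac{26629}{18441} = - \frac{708446228}{169159293}$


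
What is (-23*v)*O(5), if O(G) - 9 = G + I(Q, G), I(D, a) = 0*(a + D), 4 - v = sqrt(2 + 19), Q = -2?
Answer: -1288 + 322*sqrt(21) ≈ 187.59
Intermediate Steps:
v = 4 - sqrt(21) (v = 4 - sqrt(2 + 19) = 4 - sqrt(21) ≈ -0.58258)
I(D, a) = 0 (I(D, a) = 0*(D + a) = 0)
O(G) = 9 + G (O(G) = 9 + (G + 0) = 9 + G)
(-23*v)*O(5) = (-23*(4 - sqrt(21)))*(9 + 5) = (-92 + 23*sqrt(21))*14 = -1288 + 322*sqrt(21)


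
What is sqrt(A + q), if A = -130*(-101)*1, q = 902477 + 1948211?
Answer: 3*sqrt(318202) ≈ 1692.3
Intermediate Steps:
q = 2850688
A = 13130 (A = 13130*1 = 13130)
sqrt(A + q) = sqrt(13130 + 2850688) = sqrt(2863818) = 3*sqrt(318202)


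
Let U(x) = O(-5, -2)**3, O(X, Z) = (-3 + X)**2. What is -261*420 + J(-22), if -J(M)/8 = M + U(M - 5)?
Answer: -2206596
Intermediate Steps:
U(x) = 262144 (U(x) = ((-3 - 5)**2)**3 = ((-8)**2)**3 = 64**3 = 262144)
J(M) = -2097152 - 8*M (J(M) = -8*(M + 262144) = -8*(262144 + M) = -2097152 - 8*M)
-261*420 + J(-22) = -261*420 + (-2097152 - 8*(-22)) = -109620 + (-2097152 + 176) = -109620 - 2096976 = -2206596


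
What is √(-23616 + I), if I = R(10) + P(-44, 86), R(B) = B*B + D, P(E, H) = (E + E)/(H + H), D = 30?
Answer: 16*I*√169635/43 ≈ 153.25*I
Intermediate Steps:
P(E, H) = E/H (P(E, H) = (2*E)/((2*H)) = (2*E)*(1/(2*H)) = E/H)
R(B) = 30 + B² (R(B) = B*B + 30 = B² + 30 = 30 + B²)
I = 5568/43 (I = (30 + 10²) - 44/86 = (30 + 100) - 44*1/86 = 130 - 22/43 = 5568/43 ≈ 129.49)
√(-23616 + I) = √(-23616 + 5568/43) = √(-1009920/43) = 16*I*√169635/43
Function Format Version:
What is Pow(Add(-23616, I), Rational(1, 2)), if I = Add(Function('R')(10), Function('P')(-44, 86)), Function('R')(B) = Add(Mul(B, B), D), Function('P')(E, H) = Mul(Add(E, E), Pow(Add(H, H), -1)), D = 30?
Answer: Mul(Rational(16, 43), I, Pow(169635, Rational(1, 2))) ≈ Mul(153.25, I)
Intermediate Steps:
Function('P')(E, H) = Mul(E, Pow(H, -1)) (Function('P')(E, H) = Mul(Mul(2, E), Pow(Mul(2, H), -1)) = Mul(Mul(2, E), Mul(Rational(1, 2), Pow(H, -1))) = Mul(E, Pow(H, -1)))
Function('R')(B) = Add(30, Pow(B, 2)) (Function('R')(B) = Add(Mul(B, B), 30) = Add(Pow(B, 2), 30) = Add(30, Pow(B, 2)))
I = Rational(5568, 43) (I = Add(Add(30, Pow(10, 2)), Mul(-44, Pow(86, -1))) = Add(Add(30, 100), Mul(-44, Rational(1, 86))) = Add(130, Rational(-22, 43)) = Rational(5568, 43) ≈ 129.49)
Pow(Add(-23616, I), Rational(1, 2)) = Pow(Add(-23616, Rational(5568, 43)), Rational(1, 2)) = Pow(Rational(-1009920, 43), Rational(1, 2)) = Mul(Rational(16, 43), I, Pow(169635, Rational(1, 2)))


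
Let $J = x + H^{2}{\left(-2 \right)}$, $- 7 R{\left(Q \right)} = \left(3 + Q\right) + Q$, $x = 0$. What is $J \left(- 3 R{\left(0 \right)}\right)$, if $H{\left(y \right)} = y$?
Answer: $\frac{36}{7} \approx 5.1429$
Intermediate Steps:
$R{\left(Q \right)} = - \frac{3}{7} - \frac{2 Q}{7}$ ($R{\left(Q \right)} = - \frac{\left(3 + Q\right) + Q}{7} = - \frac{3 + 2 Q}{7} = - \frac{3}{7} - \frac{2 Q}{7}$)
$J = 4$ ($J = 0 + \left(-2\right)^{2} = 0 + 4 = 4$)
$J \left(- 3 R{\left(0 \right)}\right) = 4 \left(- 3 \left(- \frac{3}{7} - 0\right)\right) = 4 \left(- 3 \left(- \frac{3}{7} + 0\right)\right) = 4 \left(\left(-3\right) \left(- \frac{3}{7}\right)\right) = 4 \cdot \frac{9}{7} = \frac{36}{7}$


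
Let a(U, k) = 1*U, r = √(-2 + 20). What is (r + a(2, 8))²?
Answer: 22 + 12*√2 ≈ 38.971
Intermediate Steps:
r = 3*√2 (r = √18 = 3*√2 ≈ 4.2426)
a(U, k) = U
(r + a(2, 8))² = (3*√2 + 2)² = (2 + 3*√2)²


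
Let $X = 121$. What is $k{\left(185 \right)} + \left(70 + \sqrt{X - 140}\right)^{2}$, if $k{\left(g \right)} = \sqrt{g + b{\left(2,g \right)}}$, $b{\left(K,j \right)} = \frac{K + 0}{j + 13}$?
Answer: $4881 + \frac{2 \sqrt{50369}}{33} + 140 i \sqrt{19} \approx 4894.6 + 610.25 i$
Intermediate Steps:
$b{\left(K,j \right)} = \frac{K}{13 + j}$
$k{\left(g \right)} = \sqrt{g + \frac{2}{13 + g}}$
$k{\left(185 \right)} + \left(70 + \sqrt{X - 140}\right)^{2} = \sqrt{\frac{2 + 185 \left(13 + 185\right)}{13 + 185}} + \left(70 + \sqrt{121 - 140}\right)^{2} = \sqrt{\frac{2 + 185 \cdot 198}{198}} + \left(70 + \sqrt{-19}\right)^{2} = \sqrt{\frac{2 + 36630}{198}} + \left(70 + i \sqrt{19}\right)^{2} = \sqrt{\frac{1}{198} \cdot 36632} + \left(70 + i \sqrt{19}\right)^{2} = \sqrt{\frac{18316}{99}} + \left(70 + i \sqrt{19}\right)^{2} = \frac{2 \sqrt{50369}}{33} + \left(70 + i \sqrt{19}\right)^{2} = \left(70 + i \sqrt{19}\right)^{2} + \frac{2 \sqrt{50369}}{33}$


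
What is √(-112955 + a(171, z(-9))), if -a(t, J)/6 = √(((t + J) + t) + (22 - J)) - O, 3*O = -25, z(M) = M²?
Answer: √(-113005 - 12*√91) ≈ 336.33*I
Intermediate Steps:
O = -25/3 (O = (⅓)*(-25) = -25/3 ≈ -8.3333)
a(t, J) = -50 - 6*√(22 + 2*t) (a(t, J) = -6*(√(((t + J) + t) + (22 - J)) - 1*(-25/3)) = -6*(√(((J + t) + t) + (22 - J)) + 25/3) = -6*(√((J + 2*t) + (22 - J)) + 25/3) = -6*(√(22 + 2*t) + 25/3) = -6*(25/3 + √(22 + 2*t)) = -50 - 6*√(22 + 2*t))
√(-112955 + a(171, z(-9))) = √(-112955 + (-50 - 6*√(22 + 2*171))) = √(-112955 + (-50 - 6*√(22 + 342))) = √(-112955 + (-50 - 12*√91)) = √(-113005 - 12*√91)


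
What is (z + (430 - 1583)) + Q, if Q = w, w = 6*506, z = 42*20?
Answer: 2723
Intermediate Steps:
z = 840
w = 3036
Q = 3036
(z + (430 - 1583)) + Q = (840 + (430 - 1583)) + 3036 = (840 - 1153) + 3036 = -313 + 3036 = 2723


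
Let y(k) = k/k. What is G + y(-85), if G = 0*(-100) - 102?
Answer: -101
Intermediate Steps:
G = -102 (G = 0 - 102 = -102)
y(k) = 1
G + y(-85) = -102 + 1 = -101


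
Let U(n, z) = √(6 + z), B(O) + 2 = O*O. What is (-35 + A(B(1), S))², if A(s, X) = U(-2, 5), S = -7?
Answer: (35 - √11)² ≈ 1003.8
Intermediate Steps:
B(O) = -2 + O² (B(O) = -2 + O*O = -2 + O²)
A(s, X) = √11 (A(s, X) = √(6 + 5) = √11)
(-35 + A(B(1), S))² = (-35 + √11)²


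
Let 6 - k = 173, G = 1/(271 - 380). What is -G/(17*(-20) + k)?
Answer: -1/55263 ≈ -1.8095e-5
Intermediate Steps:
G = -1/109 (G = 1/(-109) = -1/109 ≈ -0.0091743)
k = -167 (k = 6 - 1*173 = 6 - 173 = -167)
-G/(17*(-20) + k) = -(-1)/(109*(17*(-20) - 167)) = -(-1)/(109*(-340 - 167)) = -(-1)/(109*(-507)) = -(-1)*(-1)/(109*507) = -1*1/55263 = -1/55263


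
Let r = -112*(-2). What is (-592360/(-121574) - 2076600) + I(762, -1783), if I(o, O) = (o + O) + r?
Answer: -126278435259/60787 ≈ -2.0774e+6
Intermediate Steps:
r = 224
I(o, O) = 224 + O + o (I(o, O) = (o + O) + 224 = (O + o) + 224 = 224 + O + o)
(-592360/(-121574) - 2076600) + I(762, -1783) = (-592360/(-121574) - 2076600) + (224 - 1783 + 762) = (-592360*(-1/121574) - 2076600) - 797 = (296180/60787 - 2076600) - 797 = -126229988020/60787 - 797 = -126278435259/60787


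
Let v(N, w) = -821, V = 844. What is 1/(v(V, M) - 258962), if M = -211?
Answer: -1/259783 ≈ -3.8494e-6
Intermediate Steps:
1/(v(V, M) - 258962) = 1/(-821 - 258962) = 1/(-259783) = -1/259783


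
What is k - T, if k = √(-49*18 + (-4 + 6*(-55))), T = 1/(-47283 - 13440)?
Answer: 1/60723 + 8*I*√19 ≈ 1.6468e-5 + 34.871*I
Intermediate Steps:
T = -1/60723 (T = 1/(-60723) = -1/60723 ≈ -1.6468e-5)
k = 8*I*√19 (k = √(-882 + (-4 - 330)) = √(-882 - 334) = √(-1216) = 8*I*√19 ≈ 34.871*I)
k - T = 8*I*√19 - 1*(-1/60723) = 8*I*√19 + 1/60723 = 1/60723 + 8*I*√19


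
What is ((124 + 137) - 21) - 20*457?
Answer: -8900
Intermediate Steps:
((124 + 137) - 21) - 20*457 = (261 - 21) - 9140 = 240 - 9140 = -8900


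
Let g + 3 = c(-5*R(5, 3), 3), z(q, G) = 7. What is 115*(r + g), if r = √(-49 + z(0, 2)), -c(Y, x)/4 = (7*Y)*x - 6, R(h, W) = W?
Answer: 147315 + 115*I*√42 ≈ 1.4732e+5 + 745.29*I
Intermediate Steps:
c(Y, x) = 24 - 28*Y*x (c(Y, x) = -4*((7*Y)*x - 6) = -4*(7*Y*x - 6) = -4*(-6 + 7*Y*x) = 24 - 28*Y*x)
g = 1281 (g = -3 + (24 - 28*(-5*3)*3) = -3 + (24 - 28*(-15)*3) = -3 + (24 + 1260) = -3 + 1284 = 1281)
r = I*√42 (r = √(-49 + 7) = √(-42) = I*√42 ≈ 6.4807*I)
115*(r + g) = 115*(I*√42 + 1281) = 115*(1281 + I*√42) = 147315 + 115*I*√42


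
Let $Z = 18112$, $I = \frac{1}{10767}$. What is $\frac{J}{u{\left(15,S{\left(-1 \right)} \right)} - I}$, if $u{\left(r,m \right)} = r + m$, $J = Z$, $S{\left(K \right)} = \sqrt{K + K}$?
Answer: $\frac{15747601271808}{13157699297} - \frac{1049846585184 i \sqrt{2}}{13157699297} \approx 1196.8 - 112.84 i$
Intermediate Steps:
$I = \frac{1}{10767} \approx 9.2876 \cdot 10^{-5}$
$S{\left(K \right)} = \sqrt{2} \sqrt{K}$ ($S{\left(K \right)} = \sqrt{2 K} = \sqrt{2} \sqrt{K}$)
$J = 18112$
$u{\left(r,m \right)} = m + r$
$\frac{J}{u{\left(15,S{\left(-1 \right)} \right)} - I} = \frac{18112}{\left(\sqrt{2} \sqrt{-1} + 15\right) - \frac{1}{10767}} = \frac{18112}{\left(\sqrt{2} i + 15\right) - \frac{1}{10767}} = \frac{18112}{\left(i \sqrt{2} + 15\right) - \frac{1}{10767}} = \frac{18112}{\left(15 + i \sqrt{2}\right) - \frac{1}{10767}} = \frac{18112}{\frac{161504}{10767} + i \sqrt{2}}$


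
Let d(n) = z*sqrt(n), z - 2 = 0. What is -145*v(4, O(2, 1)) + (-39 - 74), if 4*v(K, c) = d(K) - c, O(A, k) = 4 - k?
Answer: -597/4 ≈ -149.25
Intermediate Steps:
z = 2 (z = 2 + 0 = 2)
d(n) = 2*sqrt(n)
v(K, c) = sqrt(K)/2 - c/4 (v(K, c) = (2*sqrt(K) - c)/4 = (-c + 2*sqrt(K))/4 = sqrt(K)/2 - c/4)
-145*v(4, O(2, 1)) + (-39 - 74) = -145*(sqrt(4)/2 - (4 - 1*1)/4) + (-39 - 74) = -145*((1/2)*2 - (4 - 1)/4) - 113 = -145*(1 - 1/4*3) - 113 = -145*(1 - 3/4) - 113 = -145*1/4 - 113 = -145/4 - 113 = -597/4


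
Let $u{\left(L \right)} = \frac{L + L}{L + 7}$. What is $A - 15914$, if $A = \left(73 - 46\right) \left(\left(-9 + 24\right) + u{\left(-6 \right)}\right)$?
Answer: $-15833$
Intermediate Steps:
$u{\left(L \right)} = \frac{2 L}{7 + L}$
$A = 81$ ($A = \left(73 - 46\right) \left(\left(-9 + 24\right) + 2 \left(-6\right) \frac{1}{7 - 6}\right) = 27 \left(15 + 2 \left(-6\right) 1^{-1}\right) = 27 \left(15 + 2 \left(-6\right) 1\right) = 27 \left(15 - 12\right) = 27 \cdot 3 = 81$)
$A - 15914 = 81 - 15914 = -15833$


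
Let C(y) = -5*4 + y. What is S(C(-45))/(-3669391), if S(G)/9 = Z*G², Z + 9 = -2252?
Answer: 85974525/3669391 ≈ 23.430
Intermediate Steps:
Z = -2261 (Z = -9 - 2252 = -2261)
C(y) = -20 + y
S(G) = -20349*G² (S(G) = 9*(-2261*G²) = -20349*G²)
S(C(-45))/(-3669391) = -20349*(-20 - 45)²/(-3669391) = -20349*(-65)²*(-1/3669391) = -20349*4225*(-1/3669391) = -85974525*(-1/3669391) = 85974525/3669391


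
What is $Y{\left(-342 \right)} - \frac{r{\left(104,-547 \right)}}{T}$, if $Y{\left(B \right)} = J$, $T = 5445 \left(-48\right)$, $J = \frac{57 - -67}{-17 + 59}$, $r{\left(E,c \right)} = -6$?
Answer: $\frac{900233}{304920} \approx 2.9524$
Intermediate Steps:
$J = \frac{62}{21}$ ($J = \frac{57 + 67}{42} = 124 \cdot \frac{1}{42} = \frac{62}{21} \approx 2.9524$)
$T = -261360$
$Y{\left(B \right)} = \frac{62}{21}$
$Y{\left(-342 \right)} - \frac{r{\left(104,-547 \right)}}{T} = \frac{62}{21} - - \frac{6}{-261360} = \frac{62}{21} - \left(-6\right) \left(- \frac{1}{261360}\right) = \frac{62}{21} - \frac{1}{43560} = \frac{900233}{304920}$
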